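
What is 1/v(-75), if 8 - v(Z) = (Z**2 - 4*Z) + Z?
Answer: -1/5842 ≈ -0.00017117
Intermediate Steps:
v(Z) = 8 - Z**2 + 3*Z (v(Z) = 8 - ((Z**2 - 4*Z) + Z) = 8 - (Z**2 - 3*Z) = 8 + (-Z**2 + 3*Z) = 8 - Z**2 + 3*Z)
1/v(-75) = 1/(8 - 1*(-75)**2 + 3*(-75)) = 1/(8 - 1*5625 - 225) = 1/(8 - 5625 - 225) = 1/(-5842) = -1/5842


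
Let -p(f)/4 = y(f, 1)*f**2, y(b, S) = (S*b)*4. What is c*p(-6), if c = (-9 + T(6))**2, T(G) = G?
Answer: 31104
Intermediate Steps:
y(b, S) = 4*S*b
p(f) = -16*f**3 (p(f) = -4*4*1*f*f**2 = -4*4*f*f**2 = -16*f**3)
c = 9 (c = (-9 + 6)**2 = (-3)**2 = 9)
c*p(-6) = 9*(-16*(-6)**3) = 9*(-16*(-216)) = 9*3456 = 31104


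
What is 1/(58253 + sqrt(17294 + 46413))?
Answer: 58253/3393348302 - sqrt(63707)/3393348302 ≈ 1.7092e-5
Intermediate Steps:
1/(58253 + sqrt(17294 + 46413)) = 1/(58253 + sqrt(63707))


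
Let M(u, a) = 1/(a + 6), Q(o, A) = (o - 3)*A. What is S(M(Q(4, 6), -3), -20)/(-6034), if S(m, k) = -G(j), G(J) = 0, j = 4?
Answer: 0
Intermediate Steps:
Q(o, A) = A*(-3 + o) (Q(o, A) = (-3 + o)*A = A*(-3 + o))
M(u, a) = 1/(6 + a)
S(m, k) = 0 (S(m, k) = -1*0 = 0)
S(M(Q(4, 6), -3), -20)/(-6034) = 0/(-6034) = -1/6034*0 = 0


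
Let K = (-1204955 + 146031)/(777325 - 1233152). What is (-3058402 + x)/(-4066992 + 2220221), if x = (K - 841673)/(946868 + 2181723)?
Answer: 4361576006105527961/2633673197259984647 ≈ 1.6561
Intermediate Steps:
K = 1058924/455827 (K = -1058924/(-455827) = -1058924*(-1/455827) = 1058924/455827 ≈ 2.3231)
x = -383656219647/1426096249757 (x = (1058924/455827 - 841673)/(946868 + 2181723) = -383656219647/455827/3128591 = -383656219647/455827*1/3128591 = -383656219647/1426096249757 ≈ -0.26903)
(-3058402 + x)/(-4066992 + 2220221) = (-3058402 - 383656219647/1426096249757)/(-4066992 + 2220221) = -4361576006105527961/1426096249757/(-1846771) = -4361576006105527961/1426096249757*(-1/1846771) = 4361576006105527961/2633673197259984647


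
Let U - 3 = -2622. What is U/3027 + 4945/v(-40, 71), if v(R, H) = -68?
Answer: -5048869/68612 ≈ -73.586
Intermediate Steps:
U = -2619 (U = 3 - 2622 = -2619)
U/3027 + 4945/v(-40, 71) = -2619/3027 + 4945/(-68) = -2619*1/3027 + 4945*(-1/68) = -873/1009 - 4945/68 = -5048869/68612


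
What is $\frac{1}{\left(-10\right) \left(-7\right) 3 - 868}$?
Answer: $- \frac{1}{658} \approx -0.0015198$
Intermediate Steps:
$\frac{1}{\left(-10\right) \left(-7\right) 3 - 868} = \frac{1}{70 \cdot 3 - 868} = \frac{1}{210 - 868} = \frac{1}{-658} = - \frac{1}{658}$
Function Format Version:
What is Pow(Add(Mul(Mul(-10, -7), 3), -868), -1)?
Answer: Rational(-1, 658) ≈ -0.0015198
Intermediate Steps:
Pow(Add(Mul(Mul(-10, -7), 3), -868), -1) = Pow(Add(Mul(70, 3), -868), -1) = Pow(Add(210, -868), -1) = Pow(-658, -1) = Rational(-1, 658)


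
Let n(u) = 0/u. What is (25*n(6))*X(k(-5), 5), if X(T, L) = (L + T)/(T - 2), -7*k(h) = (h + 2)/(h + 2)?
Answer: 0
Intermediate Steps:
n(u) = 0
k(h) = -⅐ (k(h) = -(h + 2)/(7*(h + 2)) = -(2 + h)/(7*(2 + h)) = -⅐*1 = -⅐)
X(T, L) = (L + T)/(-2 + T)
(25*n(6))*X(k(-5), 5) = (25*0)*((5 - ⅐)/(-2 - ⅐)) = 0*((34/7)/(-15/7)) = 0*(-7/15*34/7) = 0*(-34/15) = 0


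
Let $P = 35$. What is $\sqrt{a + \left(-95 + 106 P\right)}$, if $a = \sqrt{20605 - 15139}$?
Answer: $\sqrt{3615 + \sqrt{5466}} \approx 60.737$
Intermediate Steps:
$a = \sqrt{5466} \approx 73.932$
$\sqrt{a + \left(-95 + 106 P\right)} = \sqrt{\sqrt{5466} + \left(-95 + 106 \cdot 35\right)} = \sqrt{\sqrt{5466} + \left(-95 + 3710\right)} = \sqrt{\sqrt{5466} + 3615} = \sqrt{3615 + \sqrt{5466}}$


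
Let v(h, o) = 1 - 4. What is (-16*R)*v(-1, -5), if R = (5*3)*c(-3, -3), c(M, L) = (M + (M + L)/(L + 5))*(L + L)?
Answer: 25920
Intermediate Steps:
v(h, o) = -3
c(M, L) = 2*L*(M + (L + M)/(5 + L)) (c(M, L) = (M + (L + M)/(5 + L))*(2*L) = 2*L*(M + (L + M)/(5 + L)))
R = 540 (R = (5*3)*(2*(-3)*(-3 + 6*(-3) - 3*(-3))/(5 - 3)) = 15*(2*(-3)*(-3 - 18 + 9)/2) = 15*(2*(-3)*(½)*(-12)) = 15*36 = 540)
(-16*R)*v(-1, -5) = -16*540*(-3) = -8640*(-3) = 25920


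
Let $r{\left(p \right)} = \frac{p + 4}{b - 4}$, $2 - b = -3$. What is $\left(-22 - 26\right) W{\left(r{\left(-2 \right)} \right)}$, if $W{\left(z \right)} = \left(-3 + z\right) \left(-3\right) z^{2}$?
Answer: $-576$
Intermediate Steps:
$b = 5$ ($b = 2 - -3 = 2 + 3 = 5$)
$r{\left(p \right)} = 4 + p$ ($r{\left(p \right)} = \frac{p + 4}{5 - 4} = \frac{4 + p}{1} = \left(4 + p\right) 1 = 4 + p$)
$W{\left(z \right)} = z^{2} \left(9 - 3 z\right)$ ($W{\left(z \right)} = \left(9 - 3 z\right) z^{2} = z^{2} \left(9 - 3 z\right)$)
$\left(-22 - 26\right) W{\left(r{\left(-2 \right)} \right)} = \left(-22 - 26\right) 3 \left(4 - 2\right)^{2} \left(3 - \left(4 - 2\right)\right) = - 48 \cdot 3 \cdot 2^{2} \left(3 - 2\right) = - 48 \cdot 3 \cdot 4 \left(3 - 2\right) = - 48 \cdot 3 \cdot 4 \cdot 1 = \left(-48\right) 12 = -576$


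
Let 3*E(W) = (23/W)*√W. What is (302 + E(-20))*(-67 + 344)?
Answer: 83654 - 6371*I*√5/30 ≈ 83654.0 - 474.87*I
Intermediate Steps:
E(W) = 23/(3*√W) (E(W) = ((23/W)*√W)/3 = (23/√W)/3 = 23/(3*√W))
(302 + E(-20))*(-67 + 344) = (302 + 23/(3*√(-20)))*(-67 + 344) = (302 + 23*(-I*√5/10)/3)*277 = (302 - 23*I*√5/30)*277 = 83654 - 6371*I*√5/30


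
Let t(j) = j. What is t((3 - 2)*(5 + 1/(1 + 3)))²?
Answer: 441/16 ≈ 27.563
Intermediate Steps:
t((3 - 2)*(5 + 1/(1 + 3)))² = ((3 - 2)*(5 + 1/(1 + 3)))² = (1*(5 + 1/4))² = (1*(5 + ¼))² = (1*(21/4))² = (21/4)² = 441/16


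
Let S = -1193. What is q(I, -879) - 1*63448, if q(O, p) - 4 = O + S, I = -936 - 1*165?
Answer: -65738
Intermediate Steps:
I = -1101 (I = -936 - 165 = -1101)
q(O, p) = -1189 + O (q(O, p) = 4 + (O - 1193) = 4 + (-1193 + O) = -1189 + O)
q(I, -879) - 1*63448 = (-1189 - 1101) - 1*63448 = -2290 - 63448 = -65738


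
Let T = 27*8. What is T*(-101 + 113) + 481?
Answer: 3073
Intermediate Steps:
T = 216
T*(-101 + 113) + 481 = 216*(-101 + 113) + 481 = 216*12 + 481 = 2592 + 481 = 3073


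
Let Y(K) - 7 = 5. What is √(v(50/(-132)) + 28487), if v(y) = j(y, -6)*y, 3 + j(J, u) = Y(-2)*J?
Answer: √124101822/66 ≈ 168.79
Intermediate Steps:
Y(K) = 12 (Y(K) = 7 + 5 = 12)
j(J, u) = -3 + 12*J
v(y) = y*(-3 + 12*y) (v(y) = (-3 + 12*y)*y = y*(-3 + 12*y))
√(v(50/(-132)) + 28487) = √(3*(50/(-132))*(-1 + 4*(50/(-132))) + 28487) = √(3*(50*(-1/132))*(-1 + 4*(50*(-1/132))) + 28487) = √(3*(-25/66)*(-1 + 4*(-25/66)) + 28487) = √(3*(-25/66)*(-1 - 50/33) + 28487) = √(3*(-25/66)*(-83/33) + 28487) = √(2075/726 + 28487) = √(20683637/726) = √124101822/66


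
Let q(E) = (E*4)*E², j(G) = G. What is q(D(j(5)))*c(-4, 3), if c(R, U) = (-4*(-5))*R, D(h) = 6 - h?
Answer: -320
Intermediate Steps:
c(R, U) = 20*R
q(E) = 4*E³ (q(E) = (4*E)*E² = 4*E³)
q(D(j(5)))*c(-4, 3) = (4*(6 - 1*5)³)*(20*(-4)) = (4*(6 - 5)³)*(-80) = (4*1³)*(-80) = (4*1)*(-80) = 4*(-80) = -320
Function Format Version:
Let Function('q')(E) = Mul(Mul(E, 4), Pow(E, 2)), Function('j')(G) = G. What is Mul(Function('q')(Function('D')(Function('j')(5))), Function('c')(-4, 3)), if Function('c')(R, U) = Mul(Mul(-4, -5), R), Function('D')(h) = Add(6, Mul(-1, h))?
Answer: -320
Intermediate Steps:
Function('c')(R, U) = Mul(20, R)
Function('q')(E) = Mul(4, Pow(E, 3)) (Function('q')(E) = Mul(Mul(4, E), Pow(E, 2)) = Mul(4, Pow(E, 3)))
Mul(Function('q')(Function('D')(Function('j')(5))), Function('c')(-4, 3)) = Mul(Mul(4, Pow(Add(6, Mul(-1, 5)), 3)), Mul(20, -4)) = Mul(Mul(4, Pow(Add(6, -5), 3)), -80) = Mul(Mul(4, Pow(1, 3)), -80) = Mul(Mul(4, 1), -80) = Mul(4, -80) = -320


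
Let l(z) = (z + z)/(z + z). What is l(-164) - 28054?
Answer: -28053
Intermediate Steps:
l(z) = 1 (l(z) = (2*z)/((2*z)) = (2*z)*(1/(2*z)) = 1)
l(-164) - 28054 = 1 - 28054 = -28053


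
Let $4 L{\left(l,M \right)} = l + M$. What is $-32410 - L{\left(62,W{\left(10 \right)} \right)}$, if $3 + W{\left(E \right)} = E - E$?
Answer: $- \frac{129699}{4} \approx -32425.0$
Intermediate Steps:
$W{\left(E \right)} = -3$ ($W{\left(E \right)} = -3 + \left(E - E\right) = -3 + 0 = -3$)
$L{\left(l,M \right)} = \frac{M}{4} + \frac{l}{4}$ ($L{\left(l,M \right)} = \frac{l + M}{4} = \frac{M + l}{4} = \frac{M}{4} + \frac{l}{4}$)
$-32410 - L{\left(62,W{\left(10 \right)} \right)} = -32410 - \left(\frac{1}{4} \left(-3\right) + \frac{1}{4} \cdot 62\right) = -32410 - \left(- \frac{3}{4} + \frac{31}{2}\right) = -32410 - \frac{59}{4} = - \frac{129699}{4}$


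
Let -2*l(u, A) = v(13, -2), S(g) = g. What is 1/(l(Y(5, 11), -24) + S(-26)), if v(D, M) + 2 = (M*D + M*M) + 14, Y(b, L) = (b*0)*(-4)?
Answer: -1/21 ≈ -0.047619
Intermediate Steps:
Y(b, L) = 0 (Y(b, L) = 0*(-4) = 0)
v(D, M) = 12 + M² + D*M (v(D, M) = -2 + ((M*D + M*M) + 14) = -2 + ((D*M + M²) + 14) = -2 + ((M² + D*M) + 14) = -2 + (14 + M² + D*M) = 12 + M² + D*M)
l(u, A) = 5 (l(u, A) = -(12 + (-2)² + 13*(-2))/2 = -(12 + 4 - 26)/2 = -½*(-10) = 5)
1/(l(Y(5, 11), -24) + S(-26)) = 1/(5 - 26) = 1/(-21) = -1/21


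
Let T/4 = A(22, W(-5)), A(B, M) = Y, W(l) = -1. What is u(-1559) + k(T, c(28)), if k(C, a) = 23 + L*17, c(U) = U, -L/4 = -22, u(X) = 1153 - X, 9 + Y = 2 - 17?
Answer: 4231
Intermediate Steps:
Y = -24 (Y = -9 + (2 - 17) = -9 - 15 = -24)
L = 88 (L = -4*(-22) = 88)
A(B, M) = -24
T = -96 (T = 4*(-24) = -96)
k(C, a) = 1519 (k(C, a) = 23 + 88*17 = 23 + 1496 = 1519)
u(-1559) + k(T, c(28)) = (1153 - 1*(-1559)) + 1519 = (1153 + 1559) + 1519 = 2712 + 1519 = 4231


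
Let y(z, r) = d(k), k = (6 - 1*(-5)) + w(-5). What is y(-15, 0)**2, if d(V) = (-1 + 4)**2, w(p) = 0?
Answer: 81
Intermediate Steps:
k = 11 (k = (6 - 1*(-5)) + 0 = (6 + 5) + 0 = 11 + 0 = 11)
d(V) = 9 (d(V) = 3**2 = 9)
y(z, r) = 9
y(-15, 0)**2 = 9**2 = 81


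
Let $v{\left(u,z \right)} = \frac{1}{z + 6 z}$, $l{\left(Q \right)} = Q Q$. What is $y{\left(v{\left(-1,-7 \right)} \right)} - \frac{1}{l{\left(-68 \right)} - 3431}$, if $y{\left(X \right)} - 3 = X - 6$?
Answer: $- \frac{176613}{58457} \approx -3.0212$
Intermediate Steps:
$l{\left(Q \right)} = Q^{2}$
$v{\left(u,z \right)} = \frac{1}{7 z}$
$y{\left(X \right)} = -3 + X$ ($y{\left(X \right)} = 3 + \left(X - 6\right) = 3 + \left(-6 + X\right) = -3 + X$)
$y{\left(v{\left(-1,-7 \right)} \right)} - \frac{1}{l{\left(-68 \right)} - 3431} = \left(-3 + \frac{1}{7 \left(-7\right)}\right) - \frac{1}{\left(-68\right)^{2} - 3431} = \left(-3 + \frac{1}{7} \left(- \frac{1}{7}\right)\right) - \frac{1}{4624 - 3431} = \left(-3 - \frac{1}{49}\right) - \frac{1}{1193} = - \frac{148}{49} - \frac{1}{1193} = - \frac{176613}{58457}$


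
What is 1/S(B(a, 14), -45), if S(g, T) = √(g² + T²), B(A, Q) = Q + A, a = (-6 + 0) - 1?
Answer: √2074/2074 ≈ 0.021958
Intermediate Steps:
a = -7 (a = -6 - 1 = -7)
B(A, Q) = A + Q
S(g, T) = √(T² + g²)
1/S(B(a, 14), -45) = 1/(√((-45)² + (-7 + 14)²)) = 1/(√(2025 + 7²)) = 1/(√(2025 + 49)) = 1/(√2074) = √2074/2074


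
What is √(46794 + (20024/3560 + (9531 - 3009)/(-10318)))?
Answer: √246653670349173010/2295755 ≈ 216.33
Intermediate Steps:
√(46794 + (20024/3560 + (9531 - 3009)/(-10318))) = √(46794 + (20024*(1/3560) + 6522*(-1/10318))) = √(46794 + (2503/445 - 3261/5159)) = √(46794 + 11461832/2295755) = √(107439021302/2295755) = √246653670349173010/2295755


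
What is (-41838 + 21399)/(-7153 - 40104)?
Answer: 20439/47257 ≈ 0.43251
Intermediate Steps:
(-41838 + 21399)/(-7153 - 40104) = -20439/(-47257) = -20439*(-1/47257) = 20439/47257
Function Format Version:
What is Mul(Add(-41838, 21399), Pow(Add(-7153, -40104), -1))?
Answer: Rational(20439, 47257) ≈ 0.43251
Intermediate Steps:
Mul(Add(-41838, 21399), Pow(Add(-7153, -40104), -1)) = Mul(-20439, Pow(-47257, -1)) = Mul(-20439, Rational(-1, 47257)) = Rational(20439, 47257)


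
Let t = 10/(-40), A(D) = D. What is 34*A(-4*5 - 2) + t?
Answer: -2993/4 ≈ -748.25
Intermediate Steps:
t = -¼ (t = 10*(-1/40) = -¼ ≈ -0.25000)
34*A(-4*5 - 2) + t = 34*(-4*5 - 2) - ¼ = 34*(-20 - 2) - ¼ = 34*(-22) - ¼ = -748 - ¼ = -2993/4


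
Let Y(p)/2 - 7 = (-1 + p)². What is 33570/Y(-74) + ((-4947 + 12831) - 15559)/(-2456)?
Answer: 34385/5632 ≈ 6.1053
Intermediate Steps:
Y(p) = 14 + 2*(-1 + p)²
33570/Y(-74) + ((-4947 + 12831) - 15559)/(-2456) = 33570/(14 + 2*(-1 - 74)²) + ((-4947 + 12831) - 15559)/(-2456) = 33570/(14 + 2*(-75)²) + (7884 - 15559)*(-1/2456) = 33570/(14 + 2*5625) - 7675*(-1/2456) = 33570/(14 + 11250) + 25/8 = 33570/11264 + 25/8 = 33570*(1/11264) + 25/8 = 16785/5632 + 25/8 = 34385/5632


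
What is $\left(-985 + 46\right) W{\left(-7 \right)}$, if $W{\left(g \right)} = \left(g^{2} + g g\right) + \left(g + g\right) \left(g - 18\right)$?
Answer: $-420672$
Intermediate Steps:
$W{\left(g \right)} = 2 g^{2} + 2 g \left(-18 + g\right)$ ($W{\left(g \right)} = \left(g^{2} + g^{2}\right) + 2 g \left(-18 + g\right) = 2 g^{2} + 2 g \left(-18 + g\right)$)
$\left(-985 + 46\right) W{\left(-7 \right)} = \left(-985 + 46\right) 4 \left(-7\right) \left(-9 - 7\right) = - 939 \cdot 4 \left(-7\right) \left(-16\right) = \left(-939\right) 448 = -420672$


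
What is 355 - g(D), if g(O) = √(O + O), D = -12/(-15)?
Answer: 355 - 2*√10/5 ≈ 353.73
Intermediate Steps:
D = ⅘ (D = -12*(-1/15) = ⅘ ≈ 0.80000)
g(O) = √2*√O (g(O) = √(2*O) = √2*√O)
355 - g(D) = 355 - √2*√(⅘) = 355 - √2*2*√5/5 = 355 - 2*√10/5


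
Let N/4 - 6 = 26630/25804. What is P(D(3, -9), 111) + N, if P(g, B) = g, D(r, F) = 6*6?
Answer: 413690/6451 ≈ 64.128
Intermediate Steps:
D(r, F) = 36
N = 181454/6451 (N = 24 + 4*(26630/25804) = 24 + 4*(26630*(1/25804)) = 24 + 4*(13315/12902) = 24 + 26630/6451 = 181454/6451 ≈ 28.128)
P(D(3, -9), 111) + N = 36 + 181454/6451 = 413690/6451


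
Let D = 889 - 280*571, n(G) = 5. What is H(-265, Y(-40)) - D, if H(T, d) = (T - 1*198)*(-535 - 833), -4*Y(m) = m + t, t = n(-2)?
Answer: 792375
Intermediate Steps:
t = 5
Y(m) = -5/4 - m/4 (Y(m) = -(m + 5)/4 = -(5 + m)/4 = -5/4 - m/4)
H(T, d) = 270864 - 1368*T (H(T, d) = (T - 198)*(-1368) = (-198 + T)*(-1368) = 270864 - 1368*T)
D = -158991 (D = 889 - 159880 = -158991)
H(-265, Y(-40)) - D = (270864 - 1368*(-265)) - 1*(-158991) = (270864 + 362520) + 158991 = 633384 + 158991 = 792375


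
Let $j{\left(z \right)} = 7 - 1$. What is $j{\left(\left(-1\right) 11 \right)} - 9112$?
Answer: $-9106$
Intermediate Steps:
$j{\left(z \right)} = 6$
$j{\left(\left(-1\right) 11 \right)} - 9112 = 6 - 9112 = -9106$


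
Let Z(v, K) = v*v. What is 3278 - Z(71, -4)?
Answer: -1763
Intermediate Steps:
Z(v, K) = v²
3278 - Z(71, -4) = 3278 - 1*71² = 3278 - 1*5041 = 3278 - 5041 = -1763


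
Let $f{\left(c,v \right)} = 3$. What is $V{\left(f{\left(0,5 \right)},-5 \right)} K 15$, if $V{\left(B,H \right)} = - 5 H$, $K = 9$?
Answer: $3375$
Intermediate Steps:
$V{\left(f{\left(0,5 \right)},-5 \right)} K 15 = \left(-5\right) \left(-5\right) 9 \cdot 15 = 25 \cdot 9 \cdot 15 = 225 \cdot 15 = 3375$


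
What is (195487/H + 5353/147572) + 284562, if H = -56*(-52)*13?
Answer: 397432643865979/1396621408 ≈ 2.8457e+5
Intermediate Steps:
H = 37856 (H = 2912*13 = 37856)
(195487/H + 5353/147572) + 284562 = (195487/37856 + 5353/147572) + 284562 = 7262762683/1396621408 + 284562 = 397432643865979/1396621408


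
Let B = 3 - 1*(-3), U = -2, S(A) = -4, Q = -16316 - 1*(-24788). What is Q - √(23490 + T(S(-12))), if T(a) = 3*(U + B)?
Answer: 8472 - √23502 ≈ 8318.7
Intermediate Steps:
Q = 8472 (Q = -16316 + 24788 = 8472)
B = 6 (B = 3 + 3 = 6)
T(a) = 12 (T(a) = 3*(-2 + 6) = 3*4 = 12)
Q - √(23490 + T(S(-12))) = 8472 - √(23490 + 12) = 8472 - √23502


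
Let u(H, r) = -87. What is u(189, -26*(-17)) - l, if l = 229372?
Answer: -229459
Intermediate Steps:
u(189, -26*(-17)) - l = -87 - 1*229372 = -87 - 229372 = -229459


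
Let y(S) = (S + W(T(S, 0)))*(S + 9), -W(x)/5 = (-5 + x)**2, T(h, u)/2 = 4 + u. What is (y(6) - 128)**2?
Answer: 508369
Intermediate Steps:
T(h, u) = 8 + 2*u (T(h, u) = 2*(4 + u) = 8 + 2*u)
W(x) = -5*(-5 + x)**2
y(S) = (-45 + S)*(9 + S) (y(S) = (S - 5*(-5 + (8 + 2*0))**2)*(S + 9) = (S - 5*(-5 + (8 + 0))**2)*(9 + S) = (S - 5*(-5 + 8)**2)*(9 + S) = (S - 5*3**2)*(9 + S) = (S - 5*9)*(9 + S) = (S - 45)*(9 + S) = (-45 + S)*(9 + S))
(y(6) - 128)**2 = ((-405 + 6**2 - 36*6) - 128)**2 = ((-405 + 36 - 216) - 128)**2 = (-585 - 128)**2 = (-713)**2 = 508369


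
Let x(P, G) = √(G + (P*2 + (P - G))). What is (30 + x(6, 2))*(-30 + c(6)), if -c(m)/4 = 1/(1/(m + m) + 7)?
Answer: -15588/17 - 7794*√2/85 ≈ -1046.6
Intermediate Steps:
x(P, G) = √3*√P (x(P, G) = √(G + (2*P + (P - G))) = √(G + (-G + 3*P)) = √(3*P) = √3*√P)
c(m) = -4/(7 + 1/(2*m)) (c(m) = -4/(1/(m + m) + 7) = -4/(1/(2*m) + 7) = -4/(7 + 1/(2*m)))
(30 + x(6, 2))*(-30 + c(6)) = (30 + √3*√6)*(-30 - 8*6/(1 + 14*6)) = (30 + 3*√2)*(-30 - 8*6/(1 + 84)) = (30 + 3*√2)*(-30 - 8*6/85) = (30 + 3*√2)*(-30 - 8*6*1/85) = (30 + 3*√2)*(-30 - 48/85) = (30 + 3*√2)*(-2598/85) = -15588/17 - 7794*√2/85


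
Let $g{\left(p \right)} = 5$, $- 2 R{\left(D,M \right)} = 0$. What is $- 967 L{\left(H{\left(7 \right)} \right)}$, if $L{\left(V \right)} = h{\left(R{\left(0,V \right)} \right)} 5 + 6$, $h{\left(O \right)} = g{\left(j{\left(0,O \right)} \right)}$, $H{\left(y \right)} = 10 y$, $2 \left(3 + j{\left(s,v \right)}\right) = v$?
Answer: $-29977$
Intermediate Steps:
$R{\left(D,M \right)} = 0$ ($R{\left(D,M \right)} = \left(- \frac{1}{2}\right) 0 = 0$)
$j{\left(s,v \right)} = -3 + \frac{v}{2}$
$h{\left(O \right)} = 5$
$L{\left(V \right)} = 31$ ($L{\left(V \right)} = 5 \cdot 5 + 6 = 25 + 6 = 31$)
$- 967 L{\left(H{\left(7 \right)} \right)} = \left(-967\right) 31 = -29977$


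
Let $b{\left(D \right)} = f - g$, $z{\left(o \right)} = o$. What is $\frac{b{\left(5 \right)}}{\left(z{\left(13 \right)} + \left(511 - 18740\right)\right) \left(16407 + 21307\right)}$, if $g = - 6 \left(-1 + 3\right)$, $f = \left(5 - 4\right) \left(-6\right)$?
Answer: $- \frac{1}{114499704} \approx -8.7337 \cdot 10^{-9}$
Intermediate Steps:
$f = -6$ ($f = 1 \left(-6\right) = -6$)
$g = -12$ ($g = \left(-6\right) 2 = -12$)
$b{\left(D \right)} = 6$ ($b{\left(D \right)} = -6 - -12 = -6 + 12 = 6$)
$\frac{b{\left(5 \right)}}{\left(z{\left(13 \right)} + \left(511 - 18740\right)\right) \left(16407 + 21307\right)} = \frac{6}{\left(13 + \left(511 - 18740\right)\right) \left(16407 + 21307\right)} = \frac{6}{\left(13 - 18229\right) 37714} = \frac{6}{\left(-18216\right) 37714} = \frac{6}{-686998224} = 6 \left(- \frac{1}{686998224}\right) = - \frac{1}{114499704}$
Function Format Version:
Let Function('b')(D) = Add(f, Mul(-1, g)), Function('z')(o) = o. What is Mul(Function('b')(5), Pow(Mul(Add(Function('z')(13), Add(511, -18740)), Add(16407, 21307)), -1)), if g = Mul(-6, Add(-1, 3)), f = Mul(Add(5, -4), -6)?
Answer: Rational(-1, 114499704) ≈ -8.7337e-9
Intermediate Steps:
f = -6 (f = Mul(1, -6) = -6)
g = -12 (g = Mul(-6, 2) = -12)
Function('b')(D) = 6 (Function('b')(D) = Add(-6, Mul(-1, -12)) = Add(-6, 12) = 6)
Mul(Function('b')(5), Pow(Mul(Add(Function('z')(13), Add(511, -18740)), Add(16407, 21307)), -1)) = Mul(6, Pow(Mul(Add(13, Add(511, -18740)), Add(16407, 21307)), -1)) = Mul(6, Pow(Mul(Add(13, -18229), 37714), -1)) = Mul(6, Pow(Mul(-18216, 37714), -1)) = Mul(6, Pow(-686998224, -1)) = Mul(6, Rational(-1, 686998224)) = Rational(-1, 114499704)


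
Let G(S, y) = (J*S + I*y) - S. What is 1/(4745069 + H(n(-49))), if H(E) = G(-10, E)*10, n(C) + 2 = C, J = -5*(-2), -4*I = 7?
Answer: 2/9490123 ≈ 2.1075e-7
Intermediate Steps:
I = -7/4 (I = -1/4*7 = -7/4 ≈ -1.7500)
J = 10
n(C) = -2 + C
G(S, y) = 9*S - 7*y/4 (G(S, y) = (10*S - 7*y/4) - S = 9*S - 7*y/4)
H(E) = -900 - 35*E/2 (H(E) = (9*(-10) - 7*E/4)*10 = (-90 - 7*E/4)*10 = -900 - 35*E/2)
1/(4745069 + H(n(-49))) = 1/(4745069 + (-900 - 35*(-2 - 49)/2)) = 1/(4745069 + (-900 - 35/2*(-51))) = 1/(4745069 + (-900 + 1785/2)) = 1/(4745069 - 15/2) = 1/(9490123/2) = 2/9490123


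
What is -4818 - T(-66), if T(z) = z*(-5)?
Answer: -5148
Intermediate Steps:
T(z) = -5*z
-4818 - T(-66) = -4818 - (-5)*(-66) = -4818 - 1*330 = -4818 - 330 = -5148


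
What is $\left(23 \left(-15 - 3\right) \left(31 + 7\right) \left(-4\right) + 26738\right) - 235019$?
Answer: $-145353$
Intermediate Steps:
$\left(23 \left(-15 - 3\right) \left(31 + 7\right) \left(-4\right) + 26738\right) - 235019 = \left(23 \left(\left(-18\right) 38\right) \left(-4\right) + 26738\right) - 235019 = \left(23 \left(-684\right) \left(-4\right) + 26738\right) - 235019 = \left(\left(-15732\right) \left(-4\right) + 26738\right) - 235019 = \left(62928 + 26738\right) - 235019 = 89666 - 235019 = -145353$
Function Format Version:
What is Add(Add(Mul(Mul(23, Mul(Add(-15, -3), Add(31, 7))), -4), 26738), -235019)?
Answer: -145353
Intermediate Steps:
Add(Add(Mul(Mul(23, Mul(Add(-15, -3), Add(31, 7))), -4), 26738), -235019) = Add(Add(Mul(Mul(23, Mul(-18, 38)), -4), 26738), -235019) = Add(Add(Mul(Mul(23, -684), -4), 26738), -235019) = Add(Add(Mul(-15732, -4), 26738), -235019) = Add(Add(62928, 26738), -235019) = Add(89666, -235019) = -145353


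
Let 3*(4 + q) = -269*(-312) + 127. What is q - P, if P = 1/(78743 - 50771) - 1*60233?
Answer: 2468454407/27972 ≈ 88247.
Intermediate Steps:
q = 84043/3 (q = -4 + (-269*(-312) + 127)/3 = -4 + (83928 + 127)/3 = -4 + (⅓)*84055 = -4 + 84055/3 = 84043/3 ≈ 28014.)
P = -1684837475/27972 (P = 1/27972 - 60233 = -1684837475/27972 ≈ -60233.)
q - P = 84043/3 - 1*(-1684837475/27972) = 84043/3 + 1684837475/27972 = 2468454407/27972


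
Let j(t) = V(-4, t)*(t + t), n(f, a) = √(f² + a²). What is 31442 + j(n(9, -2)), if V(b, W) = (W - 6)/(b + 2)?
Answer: 31357 + 6*√85 ≈ 31412.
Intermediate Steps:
V(b, W) = (-6 + W)/(2 + b)
n(f, a) = √(a² + f²)
j(t) = 2*t*(3 - t/2) (j(t) = ((-6 + t)/(2 - 4))*(t + t) = ((-6 + t)/(-2))*(2*t) = (-(-6 + t)/2)*(2*t) = (3 - t/2)*(2*t) = 2*t*(3 - t/2))
31442 + j(n(9, -2)) = 31442 + √((-2)² + 9²)*(6 - √((-2)² + 9²)) = 31442 + √(4 + 81)*(6 - √(4 + 81)) = 31442 + √85*(6 - √85)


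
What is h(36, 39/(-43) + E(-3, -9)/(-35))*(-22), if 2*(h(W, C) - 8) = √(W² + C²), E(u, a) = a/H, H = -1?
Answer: -176 - 132*√20406541/1505 ≈ -572.21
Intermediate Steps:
E(u, a) = -a (E(u, a) = a/(-1) = a*(-1) = -a)
h(W, C) = 8 + √(C² + W²)/2 (h(W, C) = 8 + √(W² + C²)/2 = 8 + √(C² + W²)/2)
h(36, 39/(-43) + E(-3, -9)/(-35))*(-22) = (8 + √((39/(-43) - 1*(-9)/(-35))² + 36²)/2)*(-22) = (8 + √((39*(-1/43) + 9*(-1/35))² + 1296)/2)*(-22) = (8 + √((-39/43 - 9/35)² + 1296)/2)*(-22) = (8 + √((-1752/1505)² + 1296)/2)*(-22) = (8 + √(3069504/2265025 + 1296)/2)*(-22) = (8 + √(2938541904/2265025)/2)*(-22) = (8 + (12*√20406541/1505)/2)*(-22) = (8 + 6*√20406541/1505)*(-22) = -176 - 132*√20406541/1505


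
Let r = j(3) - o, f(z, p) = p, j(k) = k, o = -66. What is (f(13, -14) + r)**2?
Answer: 3025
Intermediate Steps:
r = 69 (r = 3 - 1*(-66) = 3 + 66 = 69)
(f(13, -14) + r)**2 = (-14 + 69)**2 = 55**2 = 3025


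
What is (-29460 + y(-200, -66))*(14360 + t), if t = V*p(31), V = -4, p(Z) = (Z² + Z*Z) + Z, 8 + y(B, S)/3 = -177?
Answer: -196538220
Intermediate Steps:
y(B, S) = -555 (y(B, S) = -24 + 3*(-177) = -24 - 531 = -555)
p(Z) = Z + 2*Z² (p(Z) = (Z² + Z²) + Z = 2*Z² + Z = Z + 2*Z²)
t = -7812 (t = -124*(1 + 2*31) = -124*(1 + 62) = -124*63 = -4*1953 = -7812)
(-29460 + y(-200, -66))*(14360 + t) = (-29460 - 555)*(14360 - 7812) = -30015*6548 = -196538220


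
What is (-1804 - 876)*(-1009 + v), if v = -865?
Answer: 5022320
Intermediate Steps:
(-1804 - 876)*(-1009 + v) = (-1804 - 876)*(-1009 - 865) = -2680*(-1874) = 5022320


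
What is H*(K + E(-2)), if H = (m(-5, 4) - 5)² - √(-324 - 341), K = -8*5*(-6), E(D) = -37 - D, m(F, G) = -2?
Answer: 10045 - 205*I*√665 ≈ 10045.0 - 5286.5*I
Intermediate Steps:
K = 240 (K = -40*(-6) = 240)
H = 49 - I*√665 (H = (-2 - 5)² - √(-324 - 341) = (-7)² - √(-665) = 49 - I*√665 ≈ 49.0 - 25.788*I)
H*(K + E(-2)) = (49 - I*√665)*(240 + (-37 - 1*(-2))) = (49 - I*√665)*(240 + (-37 + 2)) = (49 - I*√665)*(240 - 35) = (49 - I*√665)*205 = 10045 - 205*I*√665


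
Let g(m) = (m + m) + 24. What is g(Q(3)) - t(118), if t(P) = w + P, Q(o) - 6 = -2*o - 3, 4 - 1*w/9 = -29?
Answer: -397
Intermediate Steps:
w = 297 (w = 36 - 9*(-29) = 36 + 261 = 297)
Q(o) = 3 - 2*o (Q(o) = 6 + (-2*o - 3) = 6 + (-3 - 2*o) = 3 - 2*o)
t(P) = 297 + P
g(m) = 24 + 2*m (g(m) = 2*m + 24 = 24 + 2*m)
g(Q(3)) - t(118) = (24 + 2*(3 - 2*3)) - (297 + 118) = (24 + 2*(3 - 6)) - 1*415 = (24 + 2*(-3)) - 415 = (24 - 6) - 415 = 18 - 415 = -397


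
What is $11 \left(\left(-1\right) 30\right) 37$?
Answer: $-12210$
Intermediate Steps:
$11 \left(\left(-1\right) 30\right) 37 = 11 \left(-30\right) 37 = \left(-330\right) 37 = -12210$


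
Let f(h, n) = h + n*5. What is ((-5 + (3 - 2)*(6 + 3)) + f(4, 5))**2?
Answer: 1089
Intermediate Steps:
f(h, n) = h + 5*n
((-5 + (3 - 2)*(6 + 3)) + f(4, 5))**2 = ((-5 + (3 - 2)*(6 + 3)) + (4 + 5*5))**2 = ((-5 + 1*9) + (4 + 25))**2 = ((-5 + 9) + 29)**2 = (4 + 29)**2 = 33**2 = 1089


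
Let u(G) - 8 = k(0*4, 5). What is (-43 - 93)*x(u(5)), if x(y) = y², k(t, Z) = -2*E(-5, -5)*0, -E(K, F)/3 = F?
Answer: -8704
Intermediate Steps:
E(K, F) = -3*F
k(t, Z) = 0 (k(t, Z) = -(-6)*(-5)*0 = -2*15*0 = -30*0 = 0)
u(G) = 8 (u(G) = 8 + 0 = 8)
(-43 - 93)*x(u(5)) = (-43 - 93)*8² = -136*64 = -8704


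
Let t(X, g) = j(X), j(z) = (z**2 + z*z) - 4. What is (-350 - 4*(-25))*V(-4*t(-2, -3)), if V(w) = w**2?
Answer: -64000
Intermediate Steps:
j(z) = -4 + 2*z**2 (j(z) = (z**2 + z**2) - 4 = 2*z**2 - 4 = -4 + 2*z**2)
t(X, g) = -4 + 2*X**2
(-350 - 4*(-25))*V(-4*t(-2, -3)) = (-350 - 4*(-25))*(-4*(-4 + 2*(-2)**2))**2 = (-350 + 100)*(-4*(-4 + 2*4))**2 = -250*16*(-4 + 8)**2 = -250*(-4*4)**2 = -250*(-16)**2 = -250*256 = -64000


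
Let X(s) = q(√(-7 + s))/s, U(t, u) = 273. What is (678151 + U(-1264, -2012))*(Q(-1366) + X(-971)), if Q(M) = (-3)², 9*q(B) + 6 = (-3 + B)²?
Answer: 18006729808/2913 + 1356848*I*√978/2913 ≈ 6.1815e+6 + 14567.0*I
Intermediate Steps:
q(B) = -⅔ + (-3 + B)²/9
X(s) = (-⅔ + (-3 + √(-7 + s))²/9)/s
Q(M) = 9
(678151 + U(-1264, -2012))*(Q(-1366) + X(-971)) = (678151 + 273)*(9 + (⅑)*(-6 + (-3 + √(-7 - 971))²)/(-971)) = 678424*(9 + (⅑)*(-1/971)*(-6 + (-3 + √(-978))²)) = 678424*(9 + (⅑)*(-1/971)*(-6 + (-3 + I*√978)²)) = 678424*(9 + (2/2913 - (-3 + I*√978)²/8739)) = 678424*(26219/2913 - (-3 + I*√978)²/8739) = 17787598856/2913 - 678424*(-3 + I*√978)²/8739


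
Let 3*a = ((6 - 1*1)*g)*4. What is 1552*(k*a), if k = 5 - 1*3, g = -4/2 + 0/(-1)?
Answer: -124160/3 ≈ -41387.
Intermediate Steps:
g = -2 (g = -4*1/2 + 0*(-1) = -2 + 0 = -2)
k = 2 (k = 5 - 3 = 2)
a = -40/3 (a = (((6 - 1*1)*(-2))*4)/3 = (((6 - 1)*(-2))*4)/3 = ((5*(-2))*4)/3 = (-10*4)/3 = (1/3)*(-40) = -40/3 ≈ -13.333)
1552*(k*a) = 1552*(2*(-40/3)) = 1552*(-80/3) = -124160/3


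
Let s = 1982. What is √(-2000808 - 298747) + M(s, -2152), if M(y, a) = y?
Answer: 1982 + I*√2299555 ≈ 1982.0 + 1516.4*I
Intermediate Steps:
√(-2000808 - 298747) + M(s, -2152) = √(-2000808 - 298747) + 1982 = √(-2299555) + 1982 = I*√2299555 + 1982 = 1982 + I*√2299555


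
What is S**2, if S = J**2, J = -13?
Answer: 28561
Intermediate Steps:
S = 169 (S = (-13)**2 = 169)
S**2 = 169**2 = 28561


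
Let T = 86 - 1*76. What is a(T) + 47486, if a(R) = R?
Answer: 47496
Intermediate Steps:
T = 10 (T = 86 - 76 = 10)
a(T) + 47486 = 10 + 47486 = 47496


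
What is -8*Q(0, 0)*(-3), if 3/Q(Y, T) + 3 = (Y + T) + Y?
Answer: -24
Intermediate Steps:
Q(Y, T) = 3/(-3 + T + 2*Y) (Q(Y, T) = 3/(-3 + ((Y + T) + Y)) = 3/(-3 + ((T + Y) + Y)) = 3/(-3 + (T + 2*Y)) = 3/(-3 + T + 2*Y))
-8*Q(0, 0)*(-3) = -24/(-3 + 0 + 2*0)*(-3) = -24/(-3 + 0 + 0)*(-3) = -24/(-3)*(-3) = -24*(-1)/3*(-3) = -8*(-1)*(-3) = 8*(-3) = -24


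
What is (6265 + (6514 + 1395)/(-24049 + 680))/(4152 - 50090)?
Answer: -73199438/536762561 ≈ -0.13637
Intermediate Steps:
(6265 + (6514 + 1395)/(-24049 + 680))/(4152 - 50090) = (6265 + 7909/(-23369))/(-45938) = (6265 + 7909*(-1/23369))*(-1/45938) = (6265 - 7909/23369)*(-1/45938) = (146398876/23369)*(-1/45938) = -73199438/536762561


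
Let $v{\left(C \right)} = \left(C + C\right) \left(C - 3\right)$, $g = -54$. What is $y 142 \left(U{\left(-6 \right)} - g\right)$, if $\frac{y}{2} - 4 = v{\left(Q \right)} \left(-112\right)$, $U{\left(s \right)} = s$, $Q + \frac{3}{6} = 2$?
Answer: $6925056$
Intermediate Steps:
$Q = \frac{3}{2}$ ($Q = - \frac{1}{2} + 2 = \frac{3}{2} \approx 1.5$)
$v{\left(C \right)} = 2 C \left(-3 + C\right)$
$y = 1016$ ($y = 8 + 2 \cdot 2 \cdot \frac{3}{2} \left(-3 + \frac{3}{2}\right) \left(-112\right) = 8 + 2 \cdot 2 \cdot \frac{3}{2} \left(- \frac{3}{2}\right) \left(-112\right) = 8 + 2 \left(\left(- \frac{9}{2}\right) \left(-112\right)\right) = 8 + 2 \cdot 504 = 8 + 1008 = 1016$)
$y 142 \left(U{\left(-6 \right)} - g\right) = 1016 \cdot 142 \left(-6 - -54\right) = 144272 \left(-6 + 54\right) = 144272 \cdot 48 = 6925056$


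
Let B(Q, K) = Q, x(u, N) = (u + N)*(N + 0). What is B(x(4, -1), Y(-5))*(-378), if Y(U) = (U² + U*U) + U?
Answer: 1134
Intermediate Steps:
x(u, N) = N*(N + u) (x(u, N) = (N + u)*N = N*(N + u))
Y(U) = U + 2*U² (Y(U) = (U² + U²) + U = 2*U² + U = U + 2*U²)
B(x(4, -1), Y(-5))*(-378) = -(-1 + 4)*(-378) = -1*3*(-378) = -3*(-378) = 1134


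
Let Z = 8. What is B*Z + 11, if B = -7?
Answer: -45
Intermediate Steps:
B*Z + 11 = -7*8 + 11 = -56 + 11 = -45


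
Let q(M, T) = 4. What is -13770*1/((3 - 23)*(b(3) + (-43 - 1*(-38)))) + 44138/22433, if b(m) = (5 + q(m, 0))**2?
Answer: 37599217/3409816 ≈ 11.027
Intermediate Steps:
b(m) = 81 (b(m) = (5 + 4)**2 = 9**2 = 81)
-13770*1/((3 - 23)*(b(3) + (-43 - 1*(-38)))) + 44138/22433 = -13770*1/((3 - 23)*(81 + (-43 - 1*(-38)))) + 44138/22433 = -13770*(-1/(20*(81 + (-43 + 38)))) + 44138*(1/22433) = -13770*(-1/(20*(81 - 5))) + 44138/22433 = -13770/(76*(-20)) + 44138/22433 = -13770/(-1520) + 44138/22433 = -13770*(-1/1520) + 44138/22433 = 1377/152 + 44138/22433 = 37599217/3409816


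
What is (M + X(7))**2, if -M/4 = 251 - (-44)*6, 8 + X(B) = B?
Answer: 4247721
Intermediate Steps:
X(B) = -8 + B
M = -2060 (M = -4*(251 - (-44)*6) = -4*(251 - 1*(-264)) = -4*(251 + 264) = -4*515 = -2060)
(M + X(7))**2 = (-2060 + (-8 + 7))**2 = (-2060 - 1)**2 = (-2061)**2 = 4247721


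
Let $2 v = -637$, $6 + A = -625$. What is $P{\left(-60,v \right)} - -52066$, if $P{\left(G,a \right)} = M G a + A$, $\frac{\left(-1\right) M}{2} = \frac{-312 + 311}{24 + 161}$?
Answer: $\frac{1910739}{37} \approx 51642.0$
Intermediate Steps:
$A = -631$ ($A = -6 - 625 = -631$)
$M = \frac{2}{185}$ ($M = - 2 \frac{-312 + 311}{24 + 161} = - 2 \left(- \frac{1}{185}\right) = - 2 \left(\left(-1\right) \frac{1}{185}\right) = \left(-2\right) \left(- \frac{1}{185}\right) = \frac{2}{185} \approx 0.010811$)
$v = - \frac{637}{2}$ ($v = \frac{1}{2} \left(-637\right) = - \frac{637}{2} \approx -318.5$)
$P{\left(G,a \right)} = -631 + \frac{2 G a}{185}$ ($P{\left(G,a \right)} = \frac{2 G}{185} a - 631 = \frac{2 G a}{185} - 631 = -631 + \frac{2 G a}{185}$)
$P{\left(-60,v \right)} - -52066 = \left(-631 + \frac{2}{185} \left(-60\right) \left(- \frac{637}{2}\right)\right) - -52066 = \left(-631 + \frac{7644}{37}\right) + \left(52136 - 70\right) = - \frac{15703}{37} + 52066 = \frac{1910739}{37}$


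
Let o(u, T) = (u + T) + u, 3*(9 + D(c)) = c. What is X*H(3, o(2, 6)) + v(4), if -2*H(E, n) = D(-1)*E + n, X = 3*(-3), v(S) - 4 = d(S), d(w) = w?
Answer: -73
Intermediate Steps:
v(S) = 4 + S
D(c) = -9 + c/3
o(u, T) = T + 2*u (o(u, T) = (T + u) + u = T + 2*u)
X = -9
H(E, n) = -n/2 + 14*E/3 (H(E, n) = -((-9 + (⅓)*(-1))*E + n)/2 = -((-9 - ⅓)*E + n)/2 = -(-28*E/3 + n)/2 = -(n - 28*E/3)/2 = -n/2 + 14*E/3)
X*H(3, o(2, 6)) + v(4) = -9*(-(6 + 2*2)/2 + (14/3)*3) + (4 + 4) = -9*(-(6 + 4)/2 + 14) + 8 = -9*(-½*10 + 14) + 8 = -9*(-5 + 14) + 8 = -9*9 + 8 = -81 + 8 = -73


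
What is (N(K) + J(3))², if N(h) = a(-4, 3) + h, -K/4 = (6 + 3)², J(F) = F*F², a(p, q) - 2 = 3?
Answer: 85264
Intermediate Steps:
a(p, q) = 5 (a(p, q) = 2 + 3 = 5)
J(F) = F³
K = -324 (K = -4*(6 + 3)² = -4*9² = -4*81 = -324)
N(h) = 5 + h
(N(K) + J(3))² = ((5 - 324) + 3³)² = (-319 + 27)² = (-292)² = 85264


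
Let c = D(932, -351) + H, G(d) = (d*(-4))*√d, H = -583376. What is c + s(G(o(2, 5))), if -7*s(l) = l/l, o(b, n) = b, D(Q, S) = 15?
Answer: -4083528/7 ≈ -5.8336e+5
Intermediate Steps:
G(d) = -4*d^(3/2) (G(d) = (-4*d)*√d = -4*d^(3/2))
s(l) = -⅐ (s(l) = -l/(7*l) = -⅐*1 = -⅐)
c = -583361 (c = 15 - 583376 = -583361)
c + s(G(o(2, 5))) = -583361 - ⅐ = -4083528/7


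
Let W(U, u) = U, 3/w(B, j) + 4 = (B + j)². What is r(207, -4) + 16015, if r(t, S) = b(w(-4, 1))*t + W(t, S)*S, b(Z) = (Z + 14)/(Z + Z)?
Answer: 35411/2 ≈ 17706.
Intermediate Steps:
w(B, j) = 3/(-4 + (B + j)²)
b(Z) = (14 + Z)/(2*Z) (b(Z) = (14 + Z)/((2*Z)) = (14 + Z)*(1/(2*Z)) = (14 + Z)/(2*Z))
r(t, S) = 73*t/6 + S*t (r(t, S) = ((14 + 3/(-4 + (-4 + 1)²))/(2*((3/(-4 + (-4 + 1)²)))))*t + t*S = ((14 + 3/(-4 + (-3)²))/(2*((3/(-4 + (-3)²)))))*t + S*t = ((14 + 3/(-4 + 9))/(2*((3/(-4 + 9)))))*t + S*t = ((14 + 3/5)/(2*((3/5))))*t + S*t = ((14 + 3*(⅕))/(2*((3*(⅕)))))*t + S*t = ((14 + ⅗)/(2*(⅗)))*t + S*t = ((½)*(5/3)*(73/5))*t + S*t = 73*t/6 + S*t)
r(207, -4) + 16015 = (⅙)*207*(73 + 6*(-4)) + 16015 = (⅙)*207*(73 - 24) + 16015 = (⅙)*207*49 + 16015 = 3381/2 + 16015 = 35411/2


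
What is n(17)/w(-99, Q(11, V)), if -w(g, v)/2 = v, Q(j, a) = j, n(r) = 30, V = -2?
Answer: -15/11 ≈ -1.3636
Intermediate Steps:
w(g, v) = -2*v
n(17)/w(-99, Q(11, V)) = 30/((-2*11)) = 30/(-22) = 30*(-1/22) = -15/11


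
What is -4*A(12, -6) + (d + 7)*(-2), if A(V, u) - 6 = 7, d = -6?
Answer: -54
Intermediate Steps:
A(V, u) = 13 (A(V, u) = 6 + 7 = 13)
-4*A(12, -6) + (d + 7)*(-2) = -4*13 + (-6 + 7)*(-2) = -52 + 1*(-2) = -52 - 2 = -54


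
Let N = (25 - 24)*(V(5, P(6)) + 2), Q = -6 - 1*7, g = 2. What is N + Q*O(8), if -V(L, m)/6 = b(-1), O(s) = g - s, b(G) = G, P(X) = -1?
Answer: 86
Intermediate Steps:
O(s) = 2 - s
V(L, m) = 6 (V(L, m) = -6*(-1) = 6)
Q = -13 (Q = -6 - 7 = -13)
N = 8 (N = (25 - 24)*(6 + 2) = 1*8 = 8)
N + Q*O(8) = 8 - 13*(2 - 1*8) = 8 - 13*(2 - 8) = 8 - 13*(-6) = 8 + 78 = 86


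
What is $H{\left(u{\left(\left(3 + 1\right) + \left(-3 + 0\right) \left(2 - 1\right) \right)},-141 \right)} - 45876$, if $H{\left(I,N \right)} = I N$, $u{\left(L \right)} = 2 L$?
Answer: $-46158$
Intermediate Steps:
$H{\left(u{\left(\left(3 + 1\right) + \left(-3 + 0\right) \left(2 - 1\right) \right)},-141 \right)} - 45876 = 2 \left(\left(3 + 1\right) + \left(-3 + 0\right) \left(2 - 1\right)\right) \left(-141\right) - 45876 = 2 \left(4 - 3\right) \left(-141\right) - 45876 = 2 \cdot 1 \left(-141\right) - 45876 = 2 \left(-141\right) - 45876 = -282 - 45876 = -46158$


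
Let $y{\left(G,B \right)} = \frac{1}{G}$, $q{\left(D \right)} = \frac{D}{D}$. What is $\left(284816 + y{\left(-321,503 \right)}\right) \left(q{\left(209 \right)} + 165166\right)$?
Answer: $\frac{15100547406145}{321} \approx 4.7042 \cdot 10^{10}$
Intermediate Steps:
$q{\left(D \right)} = 1$
$\left(284816 + y{\left(-321,503 \right)}\right) \left(q{\left(209 \right)} + 165166\right) = \left(284816 + \frac{1}{-321}\right) \left(1 + 165166\right) = \left(284816 - \frac{1}{321}\right) 165167 = \frac{91425935}{321} \cdot 165167 = \frac{15100547406145}{321}$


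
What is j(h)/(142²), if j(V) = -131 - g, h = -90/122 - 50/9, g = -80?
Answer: -51/20164 ≈ -0.0025293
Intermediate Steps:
h = -3455/549 (h = -90*1/122 - 50*⅑ = -45/61 - 50/9 = -3455/549 ≈ -6.2933)
j(V) = -51 (j(V) = -131 - 1*(-80) = -131 + 80 = -51)
j(h)/(142²) = -51/(142²) = -51/20164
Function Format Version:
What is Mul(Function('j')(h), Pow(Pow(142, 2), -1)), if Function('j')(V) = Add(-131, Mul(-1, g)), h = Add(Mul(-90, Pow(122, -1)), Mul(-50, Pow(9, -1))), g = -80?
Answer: Rational(-51, 20164) ≈ -0.0025293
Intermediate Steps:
h = Rational(-3455, 549) (h = Add(Mul(-90, Rational(1, 122)), Mul(-50, Rational(1, 9))) = Add(Rational(-45, 61), Rational(-50, 9)) = Rational(-3455, 549) ≈ -6.2933)
Function('j')(V) = -51 (Function('j')(V) = Add(-131, Mul(-1, -80)) = Add(-131, 80) = -51)
Mul(Function('j')(h), Pow(Pow(142, 2), -1)) = Mul(-51, Pow(Pow(142, 2), -1)) = Mul(-51, Pow(20164, -1)) = Mul(-51, Rational(1, 20164)) = Rational(-51, 20164)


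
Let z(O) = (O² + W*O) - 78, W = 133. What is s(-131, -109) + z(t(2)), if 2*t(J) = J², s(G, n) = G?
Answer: 61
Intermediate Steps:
t(J) = J²/2
z(O) = -78 + O² + 133*O (z(O) = (O² + 133*O) - 78 = -78 + O² + 133*O)
s(-131, -109) + z(t(2)) = -131 + (-78 + ((½)*2²)² + 133*((½)*2²)) = -131 + (-78 + ((½)*4)² + 133*((½)*4)) = -131 + (-78 + 2² + 133*2) = -131 + (-78 + 4 + 266) = -131 + 192 = 61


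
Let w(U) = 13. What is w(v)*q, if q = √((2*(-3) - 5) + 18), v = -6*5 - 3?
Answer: 13*√7 ≈ 34.395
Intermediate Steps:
v = -33 (v = -3*10 - 3 = -30 - 3 = -33)
q = √7 (q = √((-6 - 5) + 18) = √(-11 + 18) = √7 ≈ 2.6458)
w(v)*q = 13*√7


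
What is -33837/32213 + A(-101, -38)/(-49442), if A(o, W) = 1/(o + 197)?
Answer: -160605051797/152896814016 ≈ -1.0504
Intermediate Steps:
A(o, W) = 1/(197 + o)
-33837/32213 + A(-101, -38)/(-49442) = -33837/32213 + 1/((197 - 101)*(-49442)) = -33837*1/32213 - 1/49442/96 = -33837/32213 + (1/96)*(-1/49442) = -33837/32213 - 1/4746432 = -160605051797/152896814016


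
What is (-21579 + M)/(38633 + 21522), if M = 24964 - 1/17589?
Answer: 59538764/1058066295 ≈ 0.056271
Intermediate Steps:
M = 439091795/17589 (M = 24964 - 1*1/17589 = 24964 - 1/17589 = 439091795/17589 ≈ 24964.)
(-21579 + M)/(38633 + 21522) = (-21579 + 439091795/17589)/(38633 + 21522) = (59538764/17589)/60155 = (59538764/17589)*(1/60155) = 59538764/1058066295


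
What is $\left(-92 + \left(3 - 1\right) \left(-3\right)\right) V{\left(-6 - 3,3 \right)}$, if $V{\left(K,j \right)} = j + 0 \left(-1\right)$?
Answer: $-294$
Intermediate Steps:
$V{\left(K,j \right)} = j$ ($V{\left(K,j \right)} = j + 0 = j$)
$\left(-92 + \left(3 - 1\right) \left(-3\right)\right) V{\left(-6 - 3,3 \right)} = \left(-92 + \left(3 - 1\right) \left(-3\right)\right) 3 = \left(-92 + 2 \left(-3\right)\right) 3 = \left(-92 - 6\right) 3 = \left(-98\right) 3 = -294$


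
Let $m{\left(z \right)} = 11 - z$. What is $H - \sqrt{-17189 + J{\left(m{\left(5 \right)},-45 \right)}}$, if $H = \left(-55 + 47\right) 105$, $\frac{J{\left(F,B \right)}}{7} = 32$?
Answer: $-840 - 3 i \sqrt{1885} \approx -840.0 - 130.25 i$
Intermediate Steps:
$J{\left(F,B \right)} = 224$ ($J{\left(F,B \right)} = 7 \cdot 32 = 224$)
$H = -840$ ($H = \left(-8\right) 105 = -840$)
$H - \sqrt{-17189 + J{\left(m{\left(5 \right)},-45 \right)}} = -840 - \sqrt{-17189 + 224} = -840 - \sqrt{-16965} = -840 - 3 i \sqrt{1885}$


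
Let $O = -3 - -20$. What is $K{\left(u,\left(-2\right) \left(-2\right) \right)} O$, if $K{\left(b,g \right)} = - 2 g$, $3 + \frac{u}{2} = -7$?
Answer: $-136$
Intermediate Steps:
$u = -20$ ($u = -6 + 2 \left(-7\right) = -6 - 14 = -20$)
$O = 17$ ($O = -3 + 20 = 17$)
$K{\left(u,\left(-2\right) \left(-2\right) \right)} O = - 2 \left(\left(-2\right) \left(-2\right)\right) 17 = \left(-2\right) 4 \cdot 17 = \left(-8\right) 17 = -136$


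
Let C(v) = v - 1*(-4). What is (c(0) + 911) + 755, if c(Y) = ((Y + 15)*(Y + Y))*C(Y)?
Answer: 1666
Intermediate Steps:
C(v) = 4 + v (C(v) = v + 4 = 4 + v)
c(Y) = 2*Y*(4 + Y)*(15 + Y) (c(Y) = ((Y + 15)*(Y + Y))*(4 + Y) = ((15 + Y)*(2*Y))*(4 + Y) = (2*Y*(15 + Y))*(4 + Y) = 2*Y*(4 + Y)*(15 + Y))
(c(0) + 911) + 755 = (2*0*(4 + 0)*(15 + 0) + 911) + 755 = (2*0*4*15 + 911) + 755 = (0 + 911) + 755 = 911 + 755 = 1666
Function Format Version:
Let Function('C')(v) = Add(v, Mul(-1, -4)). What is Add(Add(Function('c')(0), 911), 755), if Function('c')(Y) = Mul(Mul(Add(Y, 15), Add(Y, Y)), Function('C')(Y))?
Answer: 1666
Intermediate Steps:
Function('C')(v) = Add(4, v) (Function('C')(v) = Add(v, 4) = Add(4, v))
Function('c')(Y) = Mul(2, Y, Add(4, Y), Add(15, Y)) (Function('c')(Y) = Mul(Mul(Add(Y, 15), Add(Y, Y)), Add(4, Y)) = Mul(Mul(Add(15, Y), Mul(2, Y)), Add(4, Y)) = Mul(Mul(2, Y, Add(15, Y)), Add(4, Y)) = Mul(2, Y, Add(4, Y), Add(15, Y)))
Add(Add(Function('c')(0), 911), 755) = Add(Add(Mul(2, 0, Add(4, 0), Add(15, 0)), 911), 755) = Add(Add(Mul(2, 0, 4, 15), 911), 755) = Add(Add(0, 911), 755) = Add(911, 755) = 1666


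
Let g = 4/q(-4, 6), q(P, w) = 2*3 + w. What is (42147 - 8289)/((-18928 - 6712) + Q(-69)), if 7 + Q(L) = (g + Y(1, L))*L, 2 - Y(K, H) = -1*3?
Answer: -3078/2365 ≈ -1.3015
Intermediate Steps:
Y(K, H) = 5 (Y(K, H) = 2 - (-1)*3 = 2 - 1*(-3) = 2 + 3 = 5)
q(P, w) = 6 + w
g = ⅓ (g = 4/(6 + 6) = 4/12 = 4*(1/12) = ⅓ ≈ 0.33333)
Q(L) = -7 + 16*L/3 (Q(L) = -7 + (⅓ + 5)*L = -7 + 16*L/3)
(42147 - 8289)/((-18928 - 6712) + Q(-69)) = (42147 - 8289)/((-18928 - 6712) + (-7 + (16/3)*(-69))) = 33858/(-25640 + (-7 - 368)) = 33858/(-25640 - 375) = 33858/(-26015) = 33858*(-1/26015) = -3078/2365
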